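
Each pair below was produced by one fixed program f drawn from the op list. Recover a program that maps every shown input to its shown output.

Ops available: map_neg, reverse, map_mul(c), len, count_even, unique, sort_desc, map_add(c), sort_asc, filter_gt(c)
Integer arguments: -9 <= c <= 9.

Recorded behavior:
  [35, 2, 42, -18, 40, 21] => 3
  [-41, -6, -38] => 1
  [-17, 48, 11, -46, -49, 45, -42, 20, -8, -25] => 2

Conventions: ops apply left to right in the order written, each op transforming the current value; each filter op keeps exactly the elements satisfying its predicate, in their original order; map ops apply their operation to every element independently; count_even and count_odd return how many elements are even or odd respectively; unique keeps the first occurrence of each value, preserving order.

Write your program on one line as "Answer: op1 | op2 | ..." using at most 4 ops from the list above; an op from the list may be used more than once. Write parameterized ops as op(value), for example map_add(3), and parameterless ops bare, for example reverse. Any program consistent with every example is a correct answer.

filter_gt(-7) | reverse | count_even

Check, running the answer program on each example:
  [35, 2, 42, -18, 40, 21] -> [35, 2, 42, 40, 21] -> [21, 40, 42, 2, 35] -> 3
  [-41, -6, -38] -> [-6] -> [-6] -> 1
  [-17, 48, 11, -46, -49, 45, -42, 20, -8, -25] -> [48, 11, 45, 20] -> [20, 45, 11, 48] -> 2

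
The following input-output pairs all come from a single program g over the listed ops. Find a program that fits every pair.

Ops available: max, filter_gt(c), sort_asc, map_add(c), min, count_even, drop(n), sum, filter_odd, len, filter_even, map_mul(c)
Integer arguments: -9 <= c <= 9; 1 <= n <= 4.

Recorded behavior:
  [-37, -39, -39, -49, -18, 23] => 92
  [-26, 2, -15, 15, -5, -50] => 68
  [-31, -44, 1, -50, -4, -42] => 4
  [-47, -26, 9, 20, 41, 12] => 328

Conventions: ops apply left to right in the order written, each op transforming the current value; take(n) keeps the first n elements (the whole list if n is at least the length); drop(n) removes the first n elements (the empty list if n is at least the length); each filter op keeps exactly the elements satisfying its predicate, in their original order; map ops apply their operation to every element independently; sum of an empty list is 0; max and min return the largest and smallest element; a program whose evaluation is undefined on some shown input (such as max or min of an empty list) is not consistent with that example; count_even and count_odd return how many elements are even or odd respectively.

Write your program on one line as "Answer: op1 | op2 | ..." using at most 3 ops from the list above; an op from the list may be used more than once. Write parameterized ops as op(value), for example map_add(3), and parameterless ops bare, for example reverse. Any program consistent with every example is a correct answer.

filter_gt(-1) | map_mul(4) | sum

Check, running the answer program on each example:
  [-37, -39, -39, -49, -18, 23] -> [23] -> [92] -> 92
  [-26, 2, -15, 15, -5, -50] -> [2, 15] -> [8, 60] -> 68
  [-31, -44, 1, -50, -4, -42] -> [1] -> [4] -> 4
  [-47, -26, 9, 20, 41, 12] -> [9, 20, 41, 12] -> [36, 80, 164, 48] -> 328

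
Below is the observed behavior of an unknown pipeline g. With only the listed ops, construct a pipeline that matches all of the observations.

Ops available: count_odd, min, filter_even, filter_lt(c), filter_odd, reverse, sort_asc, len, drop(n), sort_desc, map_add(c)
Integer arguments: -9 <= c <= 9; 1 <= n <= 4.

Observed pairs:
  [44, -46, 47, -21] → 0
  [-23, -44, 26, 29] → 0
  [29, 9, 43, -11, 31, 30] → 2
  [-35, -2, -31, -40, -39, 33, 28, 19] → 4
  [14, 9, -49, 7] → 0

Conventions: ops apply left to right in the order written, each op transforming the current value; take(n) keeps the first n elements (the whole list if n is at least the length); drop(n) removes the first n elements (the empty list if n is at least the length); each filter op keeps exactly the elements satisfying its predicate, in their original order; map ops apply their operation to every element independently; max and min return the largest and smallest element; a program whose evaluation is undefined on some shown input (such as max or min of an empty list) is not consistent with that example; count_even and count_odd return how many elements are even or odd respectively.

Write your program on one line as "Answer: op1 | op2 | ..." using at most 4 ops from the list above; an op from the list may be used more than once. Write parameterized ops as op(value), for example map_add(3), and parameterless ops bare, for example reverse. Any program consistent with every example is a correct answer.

drop(4) | map_add(-8) | len

Check, running the answer program on each example:
  [44, -46, 47, -21] -> [] -> [] -> 0
  [-23, -44, 26, 29] -> [] -> [] -> 0
  [29, 9, 43, -11, 31, 30] -> [31, 30] -> [23, 22] -> 2
  [-35, -2, -31, -40, -39, 33, 28, 19] -> [-39, 33, 28, 19] -> [-47, 25, 20, 11] -> 4
  [14, 9, -49, 7] -> [] -> [] -> 0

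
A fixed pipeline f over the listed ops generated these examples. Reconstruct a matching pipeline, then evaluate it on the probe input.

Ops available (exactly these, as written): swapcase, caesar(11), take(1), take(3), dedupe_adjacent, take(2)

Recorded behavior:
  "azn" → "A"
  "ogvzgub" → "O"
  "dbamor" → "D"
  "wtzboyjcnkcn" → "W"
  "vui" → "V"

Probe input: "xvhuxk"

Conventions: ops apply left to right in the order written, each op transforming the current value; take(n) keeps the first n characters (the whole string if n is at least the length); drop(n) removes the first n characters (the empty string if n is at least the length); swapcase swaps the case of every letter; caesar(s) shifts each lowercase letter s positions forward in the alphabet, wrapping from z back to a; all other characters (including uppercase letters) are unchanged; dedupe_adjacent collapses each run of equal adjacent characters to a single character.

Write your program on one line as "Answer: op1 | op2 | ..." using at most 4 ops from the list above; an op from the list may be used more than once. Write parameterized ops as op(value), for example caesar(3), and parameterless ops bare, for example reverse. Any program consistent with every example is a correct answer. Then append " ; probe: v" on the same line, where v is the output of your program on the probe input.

swapcase | take(3) | take(1) ; probe: "X"

Check, running the answer program on each example:
  "azn" -> "AZN" -> "AZN" -> "A"
  "ogvzgub" -> "OGVZGUB" -> "OGV" -> "O"
  "dbamor" -> "DBAMOR" -> "DBA" -> "D"
  "wtzboyjcnkcn" -> "WTZBOYJCNKCN" -> "WTZ" -> "W"
  "vui" -> "VUI" -> "VUI" -> "V"
  probe: "xvhuxk" -> "XVHUXK" -> "XVH" -> "X"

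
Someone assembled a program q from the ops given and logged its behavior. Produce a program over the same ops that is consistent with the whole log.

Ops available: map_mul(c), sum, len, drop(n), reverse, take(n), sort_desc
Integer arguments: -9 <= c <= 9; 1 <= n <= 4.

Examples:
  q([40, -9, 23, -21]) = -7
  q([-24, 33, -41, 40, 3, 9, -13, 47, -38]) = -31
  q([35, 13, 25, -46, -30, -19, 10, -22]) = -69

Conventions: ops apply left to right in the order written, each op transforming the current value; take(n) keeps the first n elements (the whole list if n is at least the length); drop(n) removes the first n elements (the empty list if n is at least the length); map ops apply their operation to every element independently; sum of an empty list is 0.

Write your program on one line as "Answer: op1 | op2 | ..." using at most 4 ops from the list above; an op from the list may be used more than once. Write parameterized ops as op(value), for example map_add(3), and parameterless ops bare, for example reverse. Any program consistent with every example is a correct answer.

sort_desc | drop(1) | sum

Check, running the answer program on each example:
  [40, -9, 23, -21] -> [40, 23, -9, -21] -> [23, -9, -21] -> -7
  [-24, 33, -41, 40, 3, 9, -13, 47, -38] -> [47, 40, 33, 9, 3, -13, -24, -38, -41] -> [40, 33, 9, 3, -13, -24, -38, -41] -> -31
  [35, 13, 25, -46, -30, -19, 10, -22] -> [35, 25, 13, 10, -19, -22, -30, -46] -> [25, 13, 10, -19, -22, -30, -46] -> -69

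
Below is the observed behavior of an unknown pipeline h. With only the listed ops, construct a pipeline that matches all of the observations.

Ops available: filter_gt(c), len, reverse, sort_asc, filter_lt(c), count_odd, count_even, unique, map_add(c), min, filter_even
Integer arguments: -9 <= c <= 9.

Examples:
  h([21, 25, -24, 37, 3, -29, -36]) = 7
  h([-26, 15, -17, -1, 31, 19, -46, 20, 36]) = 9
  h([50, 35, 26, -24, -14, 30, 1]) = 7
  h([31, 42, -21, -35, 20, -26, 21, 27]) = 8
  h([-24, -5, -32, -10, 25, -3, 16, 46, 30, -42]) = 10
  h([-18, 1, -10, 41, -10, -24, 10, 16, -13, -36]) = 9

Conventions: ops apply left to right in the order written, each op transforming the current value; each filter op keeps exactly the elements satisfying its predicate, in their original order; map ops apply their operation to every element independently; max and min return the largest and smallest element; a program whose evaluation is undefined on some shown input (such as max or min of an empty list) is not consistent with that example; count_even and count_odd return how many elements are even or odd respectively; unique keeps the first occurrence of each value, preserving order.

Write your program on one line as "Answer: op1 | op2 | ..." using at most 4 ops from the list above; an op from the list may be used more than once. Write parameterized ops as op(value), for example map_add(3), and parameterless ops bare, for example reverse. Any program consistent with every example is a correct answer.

unique | sort_asc | len

Check, running the answer program on each example:
  [21, 25, -24, 37, 3, -29, -36] -> [21, 25, -24, 37, 3, -29, -36] -> [-36, -29, -24, 3, 21, 25, 37] -> 7
  [-26, 15, -17, -1, 31, 19, -46, 20, 36] -> [-26, 15, -17, -1, 31, 19, -46, 20, 36] -> [-46, -26, -17, -1, 15, 19, 20, 31, 36] -> 9
  [50, 35, 26, -24, -14, 30, 1] -> [50, 35, 26, -24, -14, 30, 1] -> [-24, -14, 1, 26, 30, 35, 50] -> 7
  [31, 42, -21, -35, 20, -26, 21, 27] -> [31, 42, -21, -35, 20, -26, 21, 27] -> [-35, -26, -21, 20, 21, 27, 31, 42] -> 8
  [-24, -5, -32, -10, 25, -3, 16, 46, 30, -42] -> [-24, -5, -32, -10, 25, -3, 16, 46, 30, -42] -> [-42, -32, -24, -10, -5, -3, 16, 25, 30, 46] -> 10
  [-18, 1, -10, 41, -10, -24, 10, 16, -13, -36] -> [-18, 1, -10, 41, -24, 10, 16, -13, -36] -> [-36, -24, -18, -13, -10, 1, 10, 16, 41] -> 9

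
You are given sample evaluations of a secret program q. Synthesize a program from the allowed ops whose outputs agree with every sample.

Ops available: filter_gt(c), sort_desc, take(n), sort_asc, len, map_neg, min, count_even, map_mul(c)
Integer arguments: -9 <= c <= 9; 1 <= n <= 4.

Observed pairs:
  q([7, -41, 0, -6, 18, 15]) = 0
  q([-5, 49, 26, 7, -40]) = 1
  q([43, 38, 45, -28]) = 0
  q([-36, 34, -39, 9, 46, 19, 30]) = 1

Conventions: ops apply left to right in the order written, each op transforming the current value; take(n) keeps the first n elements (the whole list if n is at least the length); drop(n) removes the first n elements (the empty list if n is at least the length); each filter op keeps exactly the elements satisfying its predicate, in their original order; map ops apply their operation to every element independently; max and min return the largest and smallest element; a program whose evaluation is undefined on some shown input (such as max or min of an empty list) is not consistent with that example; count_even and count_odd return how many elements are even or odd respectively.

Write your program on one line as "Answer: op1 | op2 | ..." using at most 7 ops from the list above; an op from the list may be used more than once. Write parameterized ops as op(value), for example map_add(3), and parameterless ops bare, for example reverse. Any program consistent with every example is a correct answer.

map_mul(6) | map_neg | take(1) | filter_gt(3) | map_neg | count_even

Check, running the answer program on each example:
  [7, -41, 0, -6, 18, 15] -> [42, -246, 0, -36, 108, 90] -> [-42, 246, 0, 36, -108, -90] -> [-42] -> [] -> [] -> 0
  [-5, 49, 26, 7, -40] -> [-30, 294, 156, 42, -240] -> [30, -294, -156, -42, 240] -> [30] -> [30] -> [-30] -> 1
  [43, 38, 45, -28] -> [258, 228, 270, -168] -> [-258, -228, -270, 168] -> [-258] -> [] -> [] -> 0
  [-36, 34, -39, 9, 46, 19, 30] -> [-216, 204, -234, 54, 276, 114, 180] -> [216, -204, 234, -54, -276, -114, -180] -> [216] -> [216] -> [-216] -> 1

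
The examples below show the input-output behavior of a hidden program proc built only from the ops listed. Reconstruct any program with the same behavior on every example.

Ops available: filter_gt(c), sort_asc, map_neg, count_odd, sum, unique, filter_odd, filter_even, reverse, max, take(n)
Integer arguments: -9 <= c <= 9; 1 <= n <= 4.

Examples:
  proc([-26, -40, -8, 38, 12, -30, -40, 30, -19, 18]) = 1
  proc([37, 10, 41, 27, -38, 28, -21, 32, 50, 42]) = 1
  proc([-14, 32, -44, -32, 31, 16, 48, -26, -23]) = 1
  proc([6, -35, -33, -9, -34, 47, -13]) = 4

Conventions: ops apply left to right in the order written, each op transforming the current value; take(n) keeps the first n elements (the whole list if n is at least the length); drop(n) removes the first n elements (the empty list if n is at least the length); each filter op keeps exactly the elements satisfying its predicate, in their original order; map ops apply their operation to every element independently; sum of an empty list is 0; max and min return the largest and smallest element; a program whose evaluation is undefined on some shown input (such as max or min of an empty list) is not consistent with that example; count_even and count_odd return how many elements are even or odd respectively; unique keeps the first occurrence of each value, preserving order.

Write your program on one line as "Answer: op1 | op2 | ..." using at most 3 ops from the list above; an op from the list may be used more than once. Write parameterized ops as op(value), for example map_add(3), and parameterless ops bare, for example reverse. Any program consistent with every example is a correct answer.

map_neg | filter_gt(-4) | count_odd

Check, running the answer program on each example:
  [-26, -40, -8, 38, 12, -30, -40, 30, -19, 18] -> [26, 40, 8, -38, -12, 30, 40, -30, 19, -18] -> [26, 40, 8, 30, 40, 19] -> 1
  [37, 10, 41, 27, -38, 28, -21, 32, 50, 42] -> [-37, -10, -41, -27, 38, -28, 21, -32, -50, -42] -> [38, 21] -> 1
  [-14, 32, -44, -32, 31, 16, 48, -26, -23] -> [14, -32, 44, 32, -31, -16, -48, 26, 23] -> [14, 44, 32, 26, 23] -> 1
  [6, -35, -33, -9, -34, 47, -13] -> [-6, 35, 33, 9, 34, -47, 13] -> [35, 33, 9, 34, 13] -> 4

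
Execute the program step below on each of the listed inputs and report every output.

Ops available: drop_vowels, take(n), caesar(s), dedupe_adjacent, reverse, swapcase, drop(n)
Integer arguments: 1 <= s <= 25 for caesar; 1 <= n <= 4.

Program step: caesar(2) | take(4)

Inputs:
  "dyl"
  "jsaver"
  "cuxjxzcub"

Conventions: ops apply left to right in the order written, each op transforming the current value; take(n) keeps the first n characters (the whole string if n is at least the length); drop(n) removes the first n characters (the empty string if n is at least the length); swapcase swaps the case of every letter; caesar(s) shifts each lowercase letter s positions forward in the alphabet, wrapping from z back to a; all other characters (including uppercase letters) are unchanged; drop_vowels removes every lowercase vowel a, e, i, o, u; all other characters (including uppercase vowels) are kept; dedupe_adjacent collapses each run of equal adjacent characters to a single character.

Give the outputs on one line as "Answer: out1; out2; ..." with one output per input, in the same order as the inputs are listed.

"fan"; "lucx"; "ewzl"

Execution, op by op:
  "dyl" -> "fan" -> "fan"
  "jsaver" -> "lucxgt" -> "lucx"
  "cuxjxzcub" -> "ewzlzbewd" -> "ewzl"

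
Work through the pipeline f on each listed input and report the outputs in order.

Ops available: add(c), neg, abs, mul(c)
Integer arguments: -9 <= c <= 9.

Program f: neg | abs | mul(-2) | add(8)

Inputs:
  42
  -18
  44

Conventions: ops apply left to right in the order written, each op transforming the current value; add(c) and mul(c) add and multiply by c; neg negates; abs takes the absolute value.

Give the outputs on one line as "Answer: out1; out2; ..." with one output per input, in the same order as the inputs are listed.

Execution, op by op:
  42 -> -42 -> 42 -> -84 -> -76
  -18 -> 18 -> 18 -> -36 -> -28
  44 -> -44 -> 44 -> -88 -> -80

-76; -28; -80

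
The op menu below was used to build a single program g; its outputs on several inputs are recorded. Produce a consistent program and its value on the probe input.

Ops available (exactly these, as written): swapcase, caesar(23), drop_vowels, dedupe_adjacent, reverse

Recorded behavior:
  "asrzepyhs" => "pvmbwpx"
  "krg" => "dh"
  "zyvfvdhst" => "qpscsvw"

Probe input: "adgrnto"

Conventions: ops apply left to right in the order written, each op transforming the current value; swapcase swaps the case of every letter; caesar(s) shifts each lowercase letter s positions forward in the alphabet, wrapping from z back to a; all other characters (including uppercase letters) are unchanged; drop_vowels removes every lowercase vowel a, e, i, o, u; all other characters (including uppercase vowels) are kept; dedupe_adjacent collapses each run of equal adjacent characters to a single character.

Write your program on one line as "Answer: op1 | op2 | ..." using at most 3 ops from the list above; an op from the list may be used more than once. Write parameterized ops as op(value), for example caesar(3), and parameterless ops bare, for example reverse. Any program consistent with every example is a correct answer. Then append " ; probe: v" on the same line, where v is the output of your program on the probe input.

reverse | caesar(23) | drop_vowels ; probe: "lqkdx"

Check, running the answer program on each example:
  "asrzepyhs" -> "shypezrsa" -> "pevmbwopx" -> "pvmbwpx"
  "krg" -> "grk" -> "doh" -> "dh"
  "zyvfvdhst" -> "tshdvfvyz" -> "qpeascsvw" -> "qpscsvw"
  probe: "adgrnto" -> "otnrgda" -> "lqkodax" -> "lqkdx"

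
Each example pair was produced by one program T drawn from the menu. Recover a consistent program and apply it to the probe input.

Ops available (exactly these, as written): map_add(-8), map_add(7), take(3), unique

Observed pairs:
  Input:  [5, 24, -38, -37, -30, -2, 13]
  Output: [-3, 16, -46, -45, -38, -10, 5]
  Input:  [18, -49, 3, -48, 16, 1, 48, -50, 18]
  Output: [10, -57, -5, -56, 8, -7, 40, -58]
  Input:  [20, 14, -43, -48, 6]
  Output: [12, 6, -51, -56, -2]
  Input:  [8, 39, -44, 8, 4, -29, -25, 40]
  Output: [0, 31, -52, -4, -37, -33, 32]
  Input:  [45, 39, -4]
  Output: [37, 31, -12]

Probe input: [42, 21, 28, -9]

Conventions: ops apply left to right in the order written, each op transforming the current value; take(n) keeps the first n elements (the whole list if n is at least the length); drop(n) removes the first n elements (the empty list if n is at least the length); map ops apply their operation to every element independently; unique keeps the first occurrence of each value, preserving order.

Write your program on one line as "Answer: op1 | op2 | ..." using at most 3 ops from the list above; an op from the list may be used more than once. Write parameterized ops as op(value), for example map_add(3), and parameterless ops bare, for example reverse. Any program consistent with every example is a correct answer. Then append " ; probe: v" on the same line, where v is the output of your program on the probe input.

unique | map_add(-8) ; probe: [34, 13, 20, -17]

Check, running the answer program on each example:
  [5, 24, -38, -37, -30, -2, 13] -> [5, 24, -38, -37, -30, -2, 13] -> [-3, 16, -46, -45, -38, -10, 5]
  [18, -49, 3, -48, 16, 1, 48, -50, 18] -> [18, -49, 3, -48, 16, 1, 48, -50] -> [10, -57, -5, -56, 8, -7, 40, -58]
  [20, 14, -43, -48, 6] -> [20, 14, -43, -48, 6] -> [12, 6, -51, -56, -2]
  [8, 39, -44, 8, 4, -29, -25, 40] -> [8, 39, -44, 4, -29, -25, 40] -> [0, 31, -52, -4, -37, -33, 32]
  [45, 39, -4] -> [45, 39, -4] -> [37, 31, -12]
  probe: [42, 21, 28, -9] -> [42, 21, 28, -9] -> [34, 13, 20, -17]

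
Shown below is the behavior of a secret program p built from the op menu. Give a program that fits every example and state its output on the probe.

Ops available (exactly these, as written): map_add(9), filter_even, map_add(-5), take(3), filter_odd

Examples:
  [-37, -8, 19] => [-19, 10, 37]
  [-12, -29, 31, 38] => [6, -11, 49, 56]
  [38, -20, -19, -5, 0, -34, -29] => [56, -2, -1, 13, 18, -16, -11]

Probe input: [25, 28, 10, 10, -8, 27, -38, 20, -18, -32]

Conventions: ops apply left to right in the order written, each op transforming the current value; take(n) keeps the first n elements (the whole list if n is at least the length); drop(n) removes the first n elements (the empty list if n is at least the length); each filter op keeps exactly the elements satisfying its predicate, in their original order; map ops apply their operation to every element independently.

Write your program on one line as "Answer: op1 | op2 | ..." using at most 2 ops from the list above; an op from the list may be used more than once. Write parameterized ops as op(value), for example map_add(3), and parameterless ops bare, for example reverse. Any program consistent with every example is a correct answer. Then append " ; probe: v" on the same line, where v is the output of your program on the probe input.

map_add(9) | map_add(9) ; probe: [43, 46, 28, 28, 10, 45, -20, 38, 0, -14]

Check, running the answer program on each example:
  [-37, -8, 19] -> [-28, 1, 28] -> [-19, 10, 37]
  [-12, -29, 31, 38] -> [-3, -20, 40, 47] -> [6, -11, 49, 56]
  [38, -20, -19, -5, 0, -34, -29] -> [47, -11, -10, 4, 9, -25, -20] -> [56, -2, -1, 13, 18, -16, -11]
  probe: [25, 28, 10, 10, -8, 27, -38, 20, -18, -32] -> [34, 37, 19, 19, 1, 36, -29, 29, -9, -23] -> [43, 46, 28, 28, 10, 45, -20, 38, 0, -14]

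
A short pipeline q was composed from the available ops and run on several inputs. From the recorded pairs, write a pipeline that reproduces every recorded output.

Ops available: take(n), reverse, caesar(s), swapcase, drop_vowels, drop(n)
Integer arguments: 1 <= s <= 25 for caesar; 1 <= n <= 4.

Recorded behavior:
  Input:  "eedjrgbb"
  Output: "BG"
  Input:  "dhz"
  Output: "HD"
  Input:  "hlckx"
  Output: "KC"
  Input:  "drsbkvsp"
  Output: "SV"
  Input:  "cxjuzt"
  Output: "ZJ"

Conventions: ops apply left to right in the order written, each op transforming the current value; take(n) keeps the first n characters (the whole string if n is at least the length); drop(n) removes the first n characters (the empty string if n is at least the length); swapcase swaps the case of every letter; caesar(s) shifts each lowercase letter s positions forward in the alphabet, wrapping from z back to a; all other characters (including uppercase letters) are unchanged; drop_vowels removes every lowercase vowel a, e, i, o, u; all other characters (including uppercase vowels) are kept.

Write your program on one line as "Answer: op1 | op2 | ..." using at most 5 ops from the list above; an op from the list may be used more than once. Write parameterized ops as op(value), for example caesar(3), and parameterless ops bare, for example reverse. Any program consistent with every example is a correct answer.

drop_vowels | reverse | swapcase | take(3) | drop(1)

Check, running the answer program on each example:
  "eedjrgbb" -> "djrgbb" -> "bbgrjd" -> "BBGRJD" -> "BBG" -> "BG"
  "dhz" -> "dhz" -> "zhd" -> "ZHD" -> "ZHD" -> "HD"
  "hlckx" -> "hlckx" -> "xkclh" -> "XKCLH" -> "XKC" -> "KC"
  "drsbkvsp" -> "drsbkvsp" -> "psvkbsrd" -> "PSVKBSRD" -> "PSV" -> "SV"
  "cxjuzt" -> "cxjzt" -> "tzjxc" -> "TZJXC" -> "TZJ" -> "ZJ"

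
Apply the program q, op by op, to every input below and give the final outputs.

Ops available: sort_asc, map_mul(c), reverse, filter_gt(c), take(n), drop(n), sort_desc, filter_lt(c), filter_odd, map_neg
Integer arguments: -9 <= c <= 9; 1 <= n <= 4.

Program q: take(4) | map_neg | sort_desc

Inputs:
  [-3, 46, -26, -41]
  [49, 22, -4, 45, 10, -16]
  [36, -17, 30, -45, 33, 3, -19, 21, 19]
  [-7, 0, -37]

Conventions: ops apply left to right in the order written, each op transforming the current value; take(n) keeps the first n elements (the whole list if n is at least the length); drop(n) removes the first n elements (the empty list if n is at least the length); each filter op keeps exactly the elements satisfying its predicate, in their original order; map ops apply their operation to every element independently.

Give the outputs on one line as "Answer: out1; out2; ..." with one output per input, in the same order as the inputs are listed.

Execution, op by op:
  [-3, 46, -26, -41] -> [-3, 46, -26, -41] -> [3, -46, 26, 41] -> [41, 26, 3, -46]
  [49, 22, -4, 45, 10, -16] -> [49, 22, -4, 45] -> [-49, -22, 4, -45] -> [4, -22, -45, -49]
  [36, -17, 30, -45, 33, 3, -19, 21, 19] -> [36, -17, 30, -45] -> [-36, 17, -30, 45] -> [45, 17, -30, -36]
  [-7, 0, -37] -> [-7, 0, -37] -> [7, 0, 37] -> [37, 7, 0]

[41, 26, 3, -46]; [4, -22, -45, -49]; [45, 17, -30, -36]; [37, 7, 0]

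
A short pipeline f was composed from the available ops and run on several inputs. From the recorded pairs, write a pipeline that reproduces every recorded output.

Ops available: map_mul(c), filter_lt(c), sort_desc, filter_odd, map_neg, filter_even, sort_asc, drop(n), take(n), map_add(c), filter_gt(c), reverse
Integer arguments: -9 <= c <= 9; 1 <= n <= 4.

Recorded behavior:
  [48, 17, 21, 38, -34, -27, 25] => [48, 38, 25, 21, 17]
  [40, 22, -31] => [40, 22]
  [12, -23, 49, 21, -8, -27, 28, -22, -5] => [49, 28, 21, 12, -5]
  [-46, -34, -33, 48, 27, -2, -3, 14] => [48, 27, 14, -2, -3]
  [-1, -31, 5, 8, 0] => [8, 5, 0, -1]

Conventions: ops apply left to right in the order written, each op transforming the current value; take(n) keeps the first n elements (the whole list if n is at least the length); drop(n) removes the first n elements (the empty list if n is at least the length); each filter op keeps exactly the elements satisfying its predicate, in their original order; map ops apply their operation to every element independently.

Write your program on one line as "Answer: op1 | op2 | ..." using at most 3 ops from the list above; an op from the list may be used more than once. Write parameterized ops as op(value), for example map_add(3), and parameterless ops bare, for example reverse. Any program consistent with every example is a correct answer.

filter_gt(-8) | sort_asc | sort_desc

Check, running the answer program on each example:
  [48, 17, 21, 38, -34, -27, 25] -> [48, 17, 21, 38, 25] -> [17, 21, 25, 38, 48] -> [48, 38, 25, 21, 17]
  [40, 22, -31] -> [40, 22] -> [22, 40] -> [40, 22]
  [12, -23, 49, 21, -8, -27, 28, -22, -5] -> [12, 49, 21, 28, -5] -> [-5, 12, 21, 28, 49] -> [49, 28, 21, 12, -5]
  [-46, -34, -33, 48, 27, -2, -3, 14] -> [48, 27, -2, -3, 14] -> [-3, -2, 14, 27, 48] -> [48, 27, 14, -2, -3]
  [-1, -31, 5, 8, 0] -> [-1, 5, 8, 0] -> [-1, 0, 5, 8] -> [8, 5, 0, -1]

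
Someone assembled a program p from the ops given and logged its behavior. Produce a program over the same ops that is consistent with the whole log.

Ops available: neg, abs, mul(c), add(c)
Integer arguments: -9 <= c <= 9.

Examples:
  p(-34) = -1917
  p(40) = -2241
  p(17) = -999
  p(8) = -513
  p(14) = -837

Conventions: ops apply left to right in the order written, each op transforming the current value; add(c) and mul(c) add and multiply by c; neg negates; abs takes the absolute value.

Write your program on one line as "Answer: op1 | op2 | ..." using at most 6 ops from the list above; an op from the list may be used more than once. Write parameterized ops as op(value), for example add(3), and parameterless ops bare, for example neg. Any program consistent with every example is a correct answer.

mul(6) | abs | add(9) | mul(-3) | mul(3)

Check, running the answer program on each example:
  -34 -> -204 -> 204 -> 213 -> -639 -> -1917
  40 -> 240 -> 240 -> 249 -> -747 -> -2241
  17 -> 102 -> 102 -> 111 -> -333 -> -999
  8 -> 48 -> 48 -> 57 -> -171 -> -513
  14 -> 84 -> 84 -> 93 -> -279 -> -837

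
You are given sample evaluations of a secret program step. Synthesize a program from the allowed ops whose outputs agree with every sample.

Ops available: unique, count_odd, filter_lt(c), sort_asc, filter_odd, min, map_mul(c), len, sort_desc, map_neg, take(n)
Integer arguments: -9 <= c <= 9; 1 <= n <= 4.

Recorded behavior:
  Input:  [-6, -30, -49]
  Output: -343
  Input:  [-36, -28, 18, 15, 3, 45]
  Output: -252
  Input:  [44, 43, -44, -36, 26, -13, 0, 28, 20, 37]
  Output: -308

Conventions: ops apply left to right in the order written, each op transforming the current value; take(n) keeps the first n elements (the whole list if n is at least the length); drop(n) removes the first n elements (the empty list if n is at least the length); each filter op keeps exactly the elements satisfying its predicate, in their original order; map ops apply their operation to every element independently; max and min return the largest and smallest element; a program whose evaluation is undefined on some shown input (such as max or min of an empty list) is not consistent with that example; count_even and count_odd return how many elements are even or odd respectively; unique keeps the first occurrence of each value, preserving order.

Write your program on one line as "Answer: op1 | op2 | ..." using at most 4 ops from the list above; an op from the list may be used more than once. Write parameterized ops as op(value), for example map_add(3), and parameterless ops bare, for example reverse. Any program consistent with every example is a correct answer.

map_mul(7) | take(4) | sort_asc | min

Check, running the answer program on each example:
  [-6, -30, -49] -> [-42, -210, -343] -> [-42, -210, -343] -> [-343, -210, -42] -> -343
  [-36, -28, 18, 15, 3, 45] -> [-252, -196, 126, 105, 21, 315] -> [-252, -196, 126, 105] -> [-252, -196, 105, 126] -> -252
  [44, 43, -44, -36, 26, -13, 0, 28, 20, 37] -> [308, 301, -308, -252, 182, -91, 0, 196, 140, 259] -> [308, 301, -308, -252] -> [-308, -252, 301, 308] -> -308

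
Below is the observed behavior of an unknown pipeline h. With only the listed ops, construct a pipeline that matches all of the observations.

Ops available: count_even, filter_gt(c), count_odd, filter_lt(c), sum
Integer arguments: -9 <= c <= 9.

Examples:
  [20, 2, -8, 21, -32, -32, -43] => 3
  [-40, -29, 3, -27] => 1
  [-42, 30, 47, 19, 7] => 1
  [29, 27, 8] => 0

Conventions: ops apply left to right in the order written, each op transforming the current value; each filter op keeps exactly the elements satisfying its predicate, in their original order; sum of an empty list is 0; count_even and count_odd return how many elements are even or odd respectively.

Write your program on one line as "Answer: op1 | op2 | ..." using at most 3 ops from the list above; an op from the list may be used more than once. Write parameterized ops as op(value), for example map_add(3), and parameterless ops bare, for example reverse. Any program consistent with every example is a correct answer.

filter_lt(5) | filter_lt(2) | count_even

Check, running the answer program on each example:
  [20, 2, -8, 21, -32, -32, -43] -> [2, -8, -32, -32, -43] -> [-8, -32, -32, -43] -> 3
  [-40, -29, 3, -27] -> [-40, -29, 3, -27] -> [-40, -29, -27] -> 1
  [-42, 30, 47, 19, 7] -> [-42] -> [-42] -> 1
  [29, 27, 8] -> [] -> [] -> 0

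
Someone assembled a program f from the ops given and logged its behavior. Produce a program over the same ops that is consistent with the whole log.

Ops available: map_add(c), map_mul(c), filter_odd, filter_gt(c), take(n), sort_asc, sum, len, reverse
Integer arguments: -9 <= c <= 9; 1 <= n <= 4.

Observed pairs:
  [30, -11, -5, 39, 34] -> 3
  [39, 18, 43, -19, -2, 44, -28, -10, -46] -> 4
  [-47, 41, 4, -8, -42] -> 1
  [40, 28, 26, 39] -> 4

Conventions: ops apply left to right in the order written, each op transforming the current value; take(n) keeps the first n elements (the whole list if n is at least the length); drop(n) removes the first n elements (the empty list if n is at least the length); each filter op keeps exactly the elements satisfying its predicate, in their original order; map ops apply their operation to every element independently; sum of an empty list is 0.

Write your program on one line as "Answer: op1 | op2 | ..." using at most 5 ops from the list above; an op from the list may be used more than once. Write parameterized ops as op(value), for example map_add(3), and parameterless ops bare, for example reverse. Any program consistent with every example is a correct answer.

map_add(-5) | filter_gt(3) | map_add(2) | len

Check, running the answer program on each example:
  [30, -11, -5, 39, 34] -> [25, -16, -10, 34, 29] -> [25, 34, 29] -> [27, 36, 31] -> 3
  [39, 18, 43, -19, -2, 44, -28, -10, -46] -> [34, 13, 38, -24, -7, 39, -33, -15, -51] -> [34, 13, 38, 39] -> [36, 15, 40, 41] -> 4
  [-47, 41, 4, -8, -42] -> [-52, 36, -1, -13, -47] -> [36] -> [38] -> 1
  [40, 28, 26, 39] -> [35, 23, 21, 34] -> [35, 23, 21, 34] -> [37, 25, 23, 36] -> 4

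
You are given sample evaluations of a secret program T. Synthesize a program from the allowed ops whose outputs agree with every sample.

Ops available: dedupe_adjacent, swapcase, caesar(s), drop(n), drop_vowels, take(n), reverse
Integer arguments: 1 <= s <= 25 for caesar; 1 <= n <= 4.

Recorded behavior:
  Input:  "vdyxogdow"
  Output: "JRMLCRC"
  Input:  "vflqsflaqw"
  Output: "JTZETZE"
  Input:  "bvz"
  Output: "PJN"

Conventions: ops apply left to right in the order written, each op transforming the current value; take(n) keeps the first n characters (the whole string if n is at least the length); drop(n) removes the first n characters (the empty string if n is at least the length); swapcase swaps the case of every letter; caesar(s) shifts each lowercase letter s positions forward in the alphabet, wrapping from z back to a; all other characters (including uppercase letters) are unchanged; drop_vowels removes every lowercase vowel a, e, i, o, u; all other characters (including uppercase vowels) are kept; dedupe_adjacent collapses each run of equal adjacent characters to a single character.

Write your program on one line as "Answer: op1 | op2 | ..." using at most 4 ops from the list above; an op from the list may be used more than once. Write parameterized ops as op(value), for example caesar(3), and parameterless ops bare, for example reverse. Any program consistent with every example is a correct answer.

caesar(8) | drop_vowels | caesar(6) | swapcase

Check, running the answer program on each example:
  "vdyxogdow" -> "dlgfwolwe" -> "dlgfwlw" -> "jrmlcrc" -> "JRMLCRC"
  "vflqsflaqw" -> "dntyantiye" -> "dntynty" -> "jtzetze" -> "JTZETZE"
  "bvz" -> "jdh" -> "jdh" -> "pjn" -> "PJN"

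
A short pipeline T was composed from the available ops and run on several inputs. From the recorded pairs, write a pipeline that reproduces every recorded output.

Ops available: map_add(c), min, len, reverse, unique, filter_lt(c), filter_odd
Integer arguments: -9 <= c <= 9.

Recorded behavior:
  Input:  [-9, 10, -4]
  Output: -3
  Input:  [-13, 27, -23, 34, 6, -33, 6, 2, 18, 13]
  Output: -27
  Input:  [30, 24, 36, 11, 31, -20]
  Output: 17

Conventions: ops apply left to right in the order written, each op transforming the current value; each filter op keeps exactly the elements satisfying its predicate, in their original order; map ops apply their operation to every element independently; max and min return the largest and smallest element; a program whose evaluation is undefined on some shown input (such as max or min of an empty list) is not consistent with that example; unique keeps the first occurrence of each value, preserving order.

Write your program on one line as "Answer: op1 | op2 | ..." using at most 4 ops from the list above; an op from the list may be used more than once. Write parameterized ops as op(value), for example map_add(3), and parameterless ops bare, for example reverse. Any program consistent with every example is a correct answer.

map_add(6) | filter_odd | min

Check, running the answer program on each example:
  [-9, 10, -4] -> [-3, 16, 2] -> [-3] -> -3
  [-13, 27, -23, 34, 6, -33, 6, 2, 18, 13] -> [-7, 33, -17, 40, 12, -27, 12, 8, 24, 19] -> [-7, 33, -17, -27, 19] -> -27
  [30, 24, 36, 11, 31, -20] -> [36, 30, 42, 17, 37, -14] -> [17, 37] -> 17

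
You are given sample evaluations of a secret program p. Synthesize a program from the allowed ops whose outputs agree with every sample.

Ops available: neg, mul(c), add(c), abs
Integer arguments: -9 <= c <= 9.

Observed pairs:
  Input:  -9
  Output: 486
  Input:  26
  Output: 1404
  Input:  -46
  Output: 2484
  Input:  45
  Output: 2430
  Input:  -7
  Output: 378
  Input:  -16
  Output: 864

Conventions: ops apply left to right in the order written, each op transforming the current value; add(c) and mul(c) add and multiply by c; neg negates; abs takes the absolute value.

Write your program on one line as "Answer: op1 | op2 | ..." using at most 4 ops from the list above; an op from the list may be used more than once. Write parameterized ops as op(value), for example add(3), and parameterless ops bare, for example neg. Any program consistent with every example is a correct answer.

mul(-6) | abs | mul(9)

Check, running the answer program on each example:
  -9 -> 54 -> 54 -> 486
  26 -> -156 -> 156 -> 1404
  -46 -> 276 -> 276 -> 2484
  45 -> -270 -> 270 -> 2430
  -7 -> 42 -> 42 -> 378
  -16 -> 96 -> 96 -> 864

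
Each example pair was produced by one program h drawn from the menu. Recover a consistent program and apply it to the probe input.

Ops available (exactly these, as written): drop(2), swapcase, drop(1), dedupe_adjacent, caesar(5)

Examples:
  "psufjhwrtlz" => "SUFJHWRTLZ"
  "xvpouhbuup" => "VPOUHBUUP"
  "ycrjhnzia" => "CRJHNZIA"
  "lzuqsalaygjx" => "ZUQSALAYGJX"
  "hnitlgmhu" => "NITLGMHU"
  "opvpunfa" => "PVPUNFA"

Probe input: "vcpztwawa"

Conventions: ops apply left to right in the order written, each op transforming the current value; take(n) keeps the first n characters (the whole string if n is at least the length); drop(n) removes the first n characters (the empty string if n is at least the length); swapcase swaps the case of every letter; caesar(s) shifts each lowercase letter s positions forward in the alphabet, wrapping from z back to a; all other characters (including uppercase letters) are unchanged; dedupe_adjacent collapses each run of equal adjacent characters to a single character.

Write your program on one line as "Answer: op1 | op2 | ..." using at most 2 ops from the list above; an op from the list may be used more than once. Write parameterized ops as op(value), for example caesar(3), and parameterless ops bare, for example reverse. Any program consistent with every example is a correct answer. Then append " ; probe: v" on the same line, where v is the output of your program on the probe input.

drop(1) | swapcase ; probe: "CPZTWAWA"

Check, running the answer program on each example:
  "psufjhwrtlz" -> "sufjhwrtlz" -> "SUFJHWRTLZ"
  "xvpouhbuup" -> "vpouhbuup" -> "VPOUHBUUP"
  "ycrjhnzia" -> "crjhnzia" -> "CRJHNZIA"
  "lzuqsalaygjx" -> "zuqsalaygjx" -> "ZUQSALAYGJX"
  "hnitlgmhu" -> "nitlgmhu" -> "NITLGMHU"
  "opvpunfa" -> "pvpunfa" -> "PVPUNFA"
  probe: "vcpztwawa" -> "cpztwawa" -> "CPZTWAWA"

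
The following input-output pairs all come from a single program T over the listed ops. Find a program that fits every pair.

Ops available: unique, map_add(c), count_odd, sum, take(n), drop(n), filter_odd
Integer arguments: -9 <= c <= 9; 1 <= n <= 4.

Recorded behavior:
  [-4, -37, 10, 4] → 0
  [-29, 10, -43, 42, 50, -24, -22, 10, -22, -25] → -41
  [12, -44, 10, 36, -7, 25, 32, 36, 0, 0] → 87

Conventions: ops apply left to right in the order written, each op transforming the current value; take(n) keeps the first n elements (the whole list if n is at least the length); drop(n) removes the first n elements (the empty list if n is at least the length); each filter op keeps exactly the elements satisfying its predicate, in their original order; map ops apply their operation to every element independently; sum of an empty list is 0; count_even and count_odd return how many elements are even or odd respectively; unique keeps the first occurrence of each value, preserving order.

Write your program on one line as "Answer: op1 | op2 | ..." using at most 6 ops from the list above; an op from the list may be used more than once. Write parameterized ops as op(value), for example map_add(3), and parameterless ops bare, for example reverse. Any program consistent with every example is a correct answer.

drop(1) | map_add(2) | map_add(8) | unique | drop(4) | sum

Check, running the answer program on each example:
  [-4, -37, 10, 4] -> [-37, 10, 4] -> [-35, 12, 6] -> [-27, 20, 14] -> [-27, 20, 14] -> [] -> 0
  [-29, 10, -43, 42, 50, -24, -22, 10, -22, -25] -> [10, -43, 42, 50, -24, -22, 10, -22, -25] -> [12, -41, 44, 52, -22, -20, 12, -20, -23] -> [20, -33, 52, 60, -14, -12, 20, -12, -15] -> [20, -33, 52, 60, -14, -12, -15] -> [-14, -12, -15] -> -41
  [12, -44, 10, 36, -7, 25, 32, 36, 0, 0] -> [-44, 10, 36, -7, 25, 32, 36, 0, 0] -> [-42, 12, 38, -5, 27, 34, 38, 2, 2] -> [-34, 20, 46, 3, 35, 42, 46, 10, 10] -> [-34, 20, 46, 3, 35, 42, 10] -> [35, 42, 10] -> 87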